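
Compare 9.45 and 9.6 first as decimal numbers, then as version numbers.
As decimals: 9.45 < 9.6. As versions: v9.45 > v9.6 (minor version 45 > 6).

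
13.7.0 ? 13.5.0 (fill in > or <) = >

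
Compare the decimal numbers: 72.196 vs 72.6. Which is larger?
72.6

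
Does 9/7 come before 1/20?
No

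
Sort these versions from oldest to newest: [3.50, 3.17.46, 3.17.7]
[3.17.7, 3.17.46, 3.50]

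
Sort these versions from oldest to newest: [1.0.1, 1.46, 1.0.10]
[1.0.1, 1.0.10, 1.46]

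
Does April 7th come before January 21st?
No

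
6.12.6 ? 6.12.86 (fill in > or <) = <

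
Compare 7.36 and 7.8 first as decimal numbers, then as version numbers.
As decimals: 7.36 < 7.8. As versions: v7.36 > v7.8 (minor version 36 > 8).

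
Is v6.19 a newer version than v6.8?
Yes. Version numbers are compared segment by segment as integers, not as decimals: minor version 19 > 8, so v6.19 > v6.8 (even though the decimal 6.19 < 6.8).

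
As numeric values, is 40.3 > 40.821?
False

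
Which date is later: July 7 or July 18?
July 18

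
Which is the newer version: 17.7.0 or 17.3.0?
17.7.0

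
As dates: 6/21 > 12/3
False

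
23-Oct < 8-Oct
False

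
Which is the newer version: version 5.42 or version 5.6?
version 5.42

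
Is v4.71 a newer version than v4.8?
Yes. Version numbers are compared segment by segment as integers, not as decimals: minor version 71 > 8, so v4.71 > v4.8 (even though the decimal 4.71 < 4.8).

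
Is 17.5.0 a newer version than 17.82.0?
No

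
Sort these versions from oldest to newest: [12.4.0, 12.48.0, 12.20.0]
[12.4.0, 12.20.0, 12.48.0]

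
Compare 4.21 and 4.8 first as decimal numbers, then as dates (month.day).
As decimals: 4.21 < 4.8. As dates: 4/21 is later than 4/8 (day 21 > day 8).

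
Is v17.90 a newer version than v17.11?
Yes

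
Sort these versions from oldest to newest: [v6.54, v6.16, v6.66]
[v6.16, v6.54, v6.66]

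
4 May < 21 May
True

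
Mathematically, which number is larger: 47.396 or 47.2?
47.396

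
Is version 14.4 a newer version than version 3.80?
Yes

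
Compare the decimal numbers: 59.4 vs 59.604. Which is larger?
59.604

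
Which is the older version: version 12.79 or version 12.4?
version 12.4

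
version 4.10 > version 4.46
False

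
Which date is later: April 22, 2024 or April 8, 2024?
April 22, 2024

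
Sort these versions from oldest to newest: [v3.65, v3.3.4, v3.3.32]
[v3.3.4, v3.3.32, v3.65]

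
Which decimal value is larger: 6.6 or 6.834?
6.834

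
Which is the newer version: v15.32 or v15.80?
v15.80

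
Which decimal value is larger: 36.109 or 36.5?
36.5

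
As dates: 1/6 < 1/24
True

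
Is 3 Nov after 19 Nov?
No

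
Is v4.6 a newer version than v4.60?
No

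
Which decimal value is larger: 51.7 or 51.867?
51.867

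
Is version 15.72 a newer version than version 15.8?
Yes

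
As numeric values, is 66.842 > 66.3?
True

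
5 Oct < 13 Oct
True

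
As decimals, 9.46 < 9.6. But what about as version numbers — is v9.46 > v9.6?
True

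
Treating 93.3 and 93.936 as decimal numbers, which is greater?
93.936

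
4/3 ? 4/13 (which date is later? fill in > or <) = <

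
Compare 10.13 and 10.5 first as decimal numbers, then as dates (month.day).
As decimals: 10.13 < 10.5. As dates: 10/13 is later than 10/5 (day 13 > day 5).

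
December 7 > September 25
True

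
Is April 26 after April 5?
Yes. Day 26 comes after day 5 in April — this is a date comparison, not a decimal one (the decimal 4.26 would be smaller than 4.5).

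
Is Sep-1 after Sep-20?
No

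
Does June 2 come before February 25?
No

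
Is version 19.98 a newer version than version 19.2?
Yes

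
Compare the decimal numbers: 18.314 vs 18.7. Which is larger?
18.7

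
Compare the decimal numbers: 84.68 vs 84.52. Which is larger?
84.68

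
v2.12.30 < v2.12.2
False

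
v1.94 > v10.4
False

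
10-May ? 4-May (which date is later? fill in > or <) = >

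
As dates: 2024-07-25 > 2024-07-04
True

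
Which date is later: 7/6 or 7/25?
7/25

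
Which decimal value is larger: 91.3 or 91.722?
91.722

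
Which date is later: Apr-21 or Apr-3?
Apr-21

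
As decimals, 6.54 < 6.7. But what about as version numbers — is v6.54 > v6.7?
True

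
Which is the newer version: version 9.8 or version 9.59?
version 9.59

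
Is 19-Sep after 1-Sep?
Yes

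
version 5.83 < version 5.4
False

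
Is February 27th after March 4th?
No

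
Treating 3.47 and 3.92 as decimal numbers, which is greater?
3.92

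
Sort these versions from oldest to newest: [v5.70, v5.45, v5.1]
[v5.1, v5.45, v5.70]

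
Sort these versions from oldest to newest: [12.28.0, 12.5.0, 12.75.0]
[12.5.0, 12.28.0, 12.75.0]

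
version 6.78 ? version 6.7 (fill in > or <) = >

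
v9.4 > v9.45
False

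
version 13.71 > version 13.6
True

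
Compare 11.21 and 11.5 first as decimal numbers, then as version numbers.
As decimals: 11.21 < 11.5. As versions: v11.21 > v11.5 (minor version 21 > 5).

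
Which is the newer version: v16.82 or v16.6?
v16.82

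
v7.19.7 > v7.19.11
False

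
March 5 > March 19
False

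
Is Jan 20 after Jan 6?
Yes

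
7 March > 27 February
True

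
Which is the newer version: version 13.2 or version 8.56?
version 13.2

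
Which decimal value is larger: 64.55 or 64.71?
64.71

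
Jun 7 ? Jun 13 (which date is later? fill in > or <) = <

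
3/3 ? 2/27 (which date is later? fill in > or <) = >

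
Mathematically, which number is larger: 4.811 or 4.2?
4.811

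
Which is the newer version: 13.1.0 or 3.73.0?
13.1.0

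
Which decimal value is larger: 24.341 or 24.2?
24.341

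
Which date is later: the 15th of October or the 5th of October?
the 15th of October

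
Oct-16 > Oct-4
True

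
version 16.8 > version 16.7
True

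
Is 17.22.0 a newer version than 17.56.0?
No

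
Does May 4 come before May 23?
Yes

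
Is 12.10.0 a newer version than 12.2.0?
Yes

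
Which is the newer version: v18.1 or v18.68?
v18.68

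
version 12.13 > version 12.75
False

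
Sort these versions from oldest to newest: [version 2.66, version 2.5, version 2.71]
[version 2.5, version 2.66, version 2.71]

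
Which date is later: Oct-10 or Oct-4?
Oct-10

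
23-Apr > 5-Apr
True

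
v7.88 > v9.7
False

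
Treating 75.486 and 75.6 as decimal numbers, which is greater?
75.6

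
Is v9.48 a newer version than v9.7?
Yes. Version numbers are compared segment by segment as integers, not as decimals: minor version 48 > 7, so v9.48 > v9.7 (even though the decimal 9.48 < 9.7).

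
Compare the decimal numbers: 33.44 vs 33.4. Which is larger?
33.44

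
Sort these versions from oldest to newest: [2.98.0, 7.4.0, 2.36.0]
[2.36.0, 2.98.0, 7.4.0]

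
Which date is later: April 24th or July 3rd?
July 3rd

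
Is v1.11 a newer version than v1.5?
Yes. Version numbers are compared segment by segment as integers, not as decimals: minor version 11 > 5, so v1.11 > v1.5 (even though the decimal 1.11 < 1.5).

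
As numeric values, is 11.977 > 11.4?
True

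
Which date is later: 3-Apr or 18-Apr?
18-Apr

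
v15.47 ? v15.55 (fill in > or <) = <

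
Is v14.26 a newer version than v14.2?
Yes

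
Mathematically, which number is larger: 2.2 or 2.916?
2.916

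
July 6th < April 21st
False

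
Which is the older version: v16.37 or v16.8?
v16.8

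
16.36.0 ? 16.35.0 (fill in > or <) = >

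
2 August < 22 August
True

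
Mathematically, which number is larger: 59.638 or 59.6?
59.638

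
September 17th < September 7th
False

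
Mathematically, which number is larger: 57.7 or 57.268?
57.7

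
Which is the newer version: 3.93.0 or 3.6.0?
3.93.0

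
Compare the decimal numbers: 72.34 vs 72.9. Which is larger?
72.9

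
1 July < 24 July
True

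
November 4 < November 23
True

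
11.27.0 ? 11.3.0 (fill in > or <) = >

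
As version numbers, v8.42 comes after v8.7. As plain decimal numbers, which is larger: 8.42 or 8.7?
8.7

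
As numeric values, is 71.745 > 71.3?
True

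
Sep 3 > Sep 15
False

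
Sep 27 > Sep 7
True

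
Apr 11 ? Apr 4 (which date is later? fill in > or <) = >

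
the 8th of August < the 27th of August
True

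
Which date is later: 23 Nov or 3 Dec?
3 Dec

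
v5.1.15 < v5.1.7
False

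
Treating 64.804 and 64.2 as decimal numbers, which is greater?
64.804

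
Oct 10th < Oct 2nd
False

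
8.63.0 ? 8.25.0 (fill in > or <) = >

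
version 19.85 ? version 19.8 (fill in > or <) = >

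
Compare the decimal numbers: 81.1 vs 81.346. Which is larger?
81.346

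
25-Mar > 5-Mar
True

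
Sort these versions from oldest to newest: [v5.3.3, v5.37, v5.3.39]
[v5.3.3, v5.3.39, v5.37]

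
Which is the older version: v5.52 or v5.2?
v5.2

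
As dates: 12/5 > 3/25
True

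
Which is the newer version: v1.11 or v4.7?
v4.7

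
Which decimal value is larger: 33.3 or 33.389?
33.389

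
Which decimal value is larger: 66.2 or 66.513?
66.513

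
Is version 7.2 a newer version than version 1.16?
Yes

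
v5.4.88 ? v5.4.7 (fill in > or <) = >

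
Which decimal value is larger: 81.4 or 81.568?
81.568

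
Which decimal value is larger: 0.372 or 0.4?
0.4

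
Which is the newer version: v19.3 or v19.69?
v19.69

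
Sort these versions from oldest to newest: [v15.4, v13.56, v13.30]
[v13.30, v13.56, v15.4]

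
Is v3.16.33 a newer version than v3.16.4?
Yes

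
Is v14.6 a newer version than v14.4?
Yes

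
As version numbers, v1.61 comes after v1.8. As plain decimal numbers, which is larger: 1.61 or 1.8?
1.8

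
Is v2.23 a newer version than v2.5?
Yes. Version numbers are compared segment by segment as integers, not as decimals: minor version 23 > 5, so v2.23 > v2.5 (even though the decimal 2.23 < 2.5).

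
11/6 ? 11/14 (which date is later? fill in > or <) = <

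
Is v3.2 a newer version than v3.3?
No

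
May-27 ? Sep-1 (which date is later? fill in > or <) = <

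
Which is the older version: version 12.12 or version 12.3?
version 12.3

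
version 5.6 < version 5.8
True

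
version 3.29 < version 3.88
True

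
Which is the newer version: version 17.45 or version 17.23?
version 17.45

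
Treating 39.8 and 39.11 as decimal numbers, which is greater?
39.8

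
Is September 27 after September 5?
Yes. Day 27 comes after day 5 in September — this is a date comparison, not a decimal one (the decimal 9.27 would be smaller than 9.5).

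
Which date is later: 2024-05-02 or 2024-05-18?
2024-05-18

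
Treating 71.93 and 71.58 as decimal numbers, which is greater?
71.93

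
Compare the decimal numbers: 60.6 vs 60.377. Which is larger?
60.6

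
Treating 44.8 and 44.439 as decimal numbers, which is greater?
44.8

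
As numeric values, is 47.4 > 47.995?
False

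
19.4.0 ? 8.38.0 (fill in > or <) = >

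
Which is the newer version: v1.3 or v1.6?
v1.6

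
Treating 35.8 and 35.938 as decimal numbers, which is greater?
35.938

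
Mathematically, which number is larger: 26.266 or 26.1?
26.266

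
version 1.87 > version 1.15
True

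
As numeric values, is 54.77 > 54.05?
True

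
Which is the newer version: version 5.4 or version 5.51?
version 5.51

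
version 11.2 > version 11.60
False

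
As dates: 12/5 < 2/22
False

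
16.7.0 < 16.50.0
True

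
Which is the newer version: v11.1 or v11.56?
v11.56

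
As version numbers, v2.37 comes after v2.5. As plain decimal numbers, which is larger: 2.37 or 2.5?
2.5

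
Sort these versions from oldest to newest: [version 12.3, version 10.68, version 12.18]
[version 10.68, version 12.3, version 12.18]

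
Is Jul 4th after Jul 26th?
No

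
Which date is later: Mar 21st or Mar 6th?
Mar 21st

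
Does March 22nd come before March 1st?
No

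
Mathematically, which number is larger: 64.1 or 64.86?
64.86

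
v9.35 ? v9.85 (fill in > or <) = <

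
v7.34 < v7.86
True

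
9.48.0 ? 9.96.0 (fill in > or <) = <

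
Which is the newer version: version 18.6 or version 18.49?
version 18.49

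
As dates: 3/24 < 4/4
True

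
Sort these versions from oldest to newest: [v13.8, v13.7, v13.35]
[v13.7, v13.8, v13.35]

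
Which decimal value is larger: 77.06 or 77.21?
77.21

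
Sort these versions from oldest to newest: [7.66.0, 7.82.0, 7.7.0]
[7.7.0, 7.66.0, 7.82.0]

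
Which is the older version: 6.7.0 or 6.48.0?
6.7.0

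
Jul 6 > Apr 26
True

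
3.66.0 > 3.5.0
True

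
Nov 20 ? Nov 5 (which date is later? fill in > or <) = >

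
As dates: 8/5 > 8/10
False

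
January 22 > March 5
False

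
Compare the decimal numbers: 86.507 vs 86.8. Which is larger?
86.8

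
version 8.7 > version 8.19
False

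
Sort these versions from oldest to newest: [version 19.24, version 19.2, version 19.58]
[version 19.2, version 19.24, version 19.58]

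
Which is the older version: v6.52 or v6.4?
v6.4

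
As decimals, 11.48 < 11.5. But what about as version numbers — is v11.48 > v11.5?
True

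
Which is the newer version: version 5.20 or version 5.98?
version 5.98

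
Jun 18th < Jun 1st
False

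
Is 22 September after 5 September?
Yes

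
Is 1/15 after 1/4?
Yes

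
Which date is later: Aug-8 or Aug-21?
Aug-21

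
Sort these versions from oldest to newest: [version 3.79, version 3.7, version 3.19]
[version 3.7, version 3.19, version 3.79]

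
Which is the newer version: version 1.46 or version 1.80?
version 1.80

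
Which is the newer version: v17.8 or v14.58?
v17.8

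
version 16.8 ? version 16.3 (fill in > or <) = >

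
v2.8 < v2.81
True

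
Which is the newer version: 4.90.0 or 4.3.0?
4.90.0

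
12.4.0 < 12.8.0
True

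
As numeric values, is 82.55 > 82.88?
False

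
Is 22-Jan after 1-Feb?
No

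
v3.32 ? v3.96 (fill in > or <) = <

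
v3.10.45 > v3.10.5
True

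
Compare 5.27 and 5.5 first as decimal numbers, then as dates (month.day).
As decimals: 5.27 < 5.5. As dates: 5/27 is later than 5/5 (day 27 > day 5).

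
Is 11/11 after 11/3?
Yes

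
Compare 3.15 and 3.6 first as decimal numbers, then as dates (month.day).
As decimals: 3.15 < 3.6. As dates: 3/15 is later than 3/6 (day 15 > day 6).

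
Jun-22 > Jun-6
True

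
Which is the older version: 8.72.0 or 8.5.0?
8.5.0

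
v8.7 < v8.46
True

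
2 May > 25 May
False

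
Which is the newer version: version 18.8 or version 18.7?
version 18.8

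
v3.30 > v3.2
True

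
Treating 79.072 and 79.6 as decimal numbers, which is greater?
79.6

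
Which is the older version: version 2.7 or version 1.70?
version 1.70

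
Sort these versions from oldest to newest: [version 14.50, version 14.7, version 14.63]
[version 14.7, version 14.50, version 14.63]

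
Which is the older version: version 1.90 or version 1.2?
version 1.2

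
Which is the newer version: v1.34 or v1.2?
v1.34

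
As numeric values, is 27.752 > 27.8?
False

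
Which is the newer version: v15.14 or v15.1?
v15.14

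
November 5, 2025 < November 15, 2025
True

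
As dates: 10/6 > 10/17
False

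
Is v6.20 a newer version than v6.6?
Yes. Version numbers are compared segment by segment as integers, not as decimals: minor version 20 > 6, so v6.20 > v6.6 (even though the decimal 6.20 < 6.6).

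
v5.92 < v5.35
False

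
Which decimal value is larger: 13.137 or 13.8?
13.8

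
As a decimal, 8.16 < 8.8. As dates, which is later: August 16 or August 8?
August 16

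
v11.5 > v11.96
False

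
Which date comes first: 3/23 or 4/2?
3/23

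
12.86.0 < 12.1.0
False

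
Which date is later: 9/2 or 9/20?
9/20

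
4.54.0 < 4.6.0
False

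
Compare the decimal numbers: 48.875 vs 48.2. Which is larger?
48.875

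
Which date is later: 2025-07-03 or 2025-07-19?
2025-07-19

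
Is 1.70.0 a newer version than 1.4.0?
Yes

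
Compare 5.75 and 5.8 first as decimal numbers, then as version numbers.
As decimals: 5.75 < 5.8. As versions: v5.75 > v5.8 (minor version 75 > 8).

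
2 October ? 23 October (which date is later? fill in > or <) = <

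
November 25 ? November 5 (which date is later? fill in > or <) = >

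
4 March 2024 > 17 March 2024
False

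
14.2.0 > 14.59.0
False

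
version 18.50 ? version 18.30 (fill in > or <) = >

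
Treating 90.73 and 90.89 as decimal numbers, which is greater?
90.89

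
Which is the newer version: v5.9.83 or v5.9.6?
v5.9.83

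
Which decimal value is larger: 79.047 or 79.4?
79.4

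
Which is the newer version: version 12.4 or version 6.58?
version 12.4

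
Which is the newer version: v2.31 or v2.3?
v2.31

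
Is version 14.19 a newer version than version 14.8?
Yes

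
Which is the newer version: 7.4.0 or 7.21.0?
7.21.0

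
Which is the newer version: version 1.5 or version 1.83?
version 1.83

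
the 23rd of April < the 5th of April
False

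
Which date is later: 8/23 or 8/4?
8/23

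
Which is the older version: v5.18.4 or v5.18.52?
v5.18.4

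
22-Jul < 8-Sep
True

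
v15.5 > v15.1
True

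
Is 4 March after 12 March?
No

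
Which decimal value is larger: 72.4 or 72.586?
72.586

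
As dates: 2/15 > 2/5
True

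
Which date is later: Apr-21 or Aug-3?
Aug-3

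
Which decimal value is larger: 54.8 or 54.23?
54.8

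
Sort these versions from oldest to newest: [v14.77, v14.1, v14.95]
[v14.1, v14.77, v14.95]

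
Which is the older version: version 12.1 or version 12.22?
version 12.1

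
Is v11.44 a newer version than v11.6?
Yes. Version numbers are compared segment by segment as integers, not as decimals: minor version 44 > 6, so v11.44 > v11.6 (even though the decimal 11.44 < 11.6).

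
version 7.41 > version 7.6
True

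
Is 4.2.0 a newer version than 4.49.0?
No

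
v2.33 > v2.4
True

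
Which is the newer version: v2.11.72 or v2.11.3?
v2.11.72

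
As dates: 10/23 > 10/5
True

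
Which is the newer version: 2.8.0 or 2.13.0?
2.13.0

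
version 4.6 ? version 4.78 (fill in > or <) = <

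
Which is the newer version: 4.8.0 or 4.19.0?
4.19.0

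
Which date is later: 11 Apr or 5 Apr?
11 Apr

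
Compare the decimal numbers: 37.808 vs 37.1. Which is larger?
37.808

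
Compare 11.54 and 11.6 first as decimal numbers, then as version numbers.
As decimals: 11.54 < 11.6. As versions: v11.54 > v11.6 (minor version 54 > 6).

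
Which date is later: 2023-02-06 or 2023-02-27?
2023-02-27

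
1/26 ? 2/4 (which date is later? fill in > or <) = <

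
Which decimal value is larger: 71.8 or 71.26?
71.8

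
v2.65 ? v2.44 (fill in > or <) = >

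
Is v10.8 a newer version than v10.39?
No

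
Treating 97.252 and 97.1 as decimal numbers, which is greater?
97.252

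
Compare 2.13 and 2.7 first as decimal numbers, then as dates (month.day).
As decimals: 2.13 < 2.7. As dates: 2/13 is later than 2/7 (day 13 > day 7).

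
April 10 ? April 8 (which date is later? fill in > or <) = >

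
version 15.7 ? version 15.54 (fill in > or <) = <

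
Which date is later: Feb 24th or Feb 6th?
Feb 24th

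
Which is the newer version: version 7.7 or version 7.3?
version 7.7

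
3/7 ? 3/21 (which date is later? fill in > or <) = <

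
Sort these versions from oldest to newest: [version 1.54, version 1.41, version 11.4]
[version 1.41, version 1.54, version 11.4]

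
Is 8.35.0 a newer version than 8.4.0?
Yes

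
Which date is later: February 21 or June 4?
June 4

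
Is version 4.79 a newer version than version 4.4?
Yes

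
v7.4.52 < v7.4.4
False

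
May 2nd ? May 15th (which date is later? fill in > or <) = <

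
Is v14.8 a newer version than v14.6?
Yes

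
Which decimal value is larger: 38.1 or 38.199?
38.199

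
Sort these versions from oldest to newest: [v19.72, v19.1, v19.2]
[v19.1, v19.2, v19.72]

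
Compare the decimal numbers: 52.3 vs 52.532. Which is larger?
52.532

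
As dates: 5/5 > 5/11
False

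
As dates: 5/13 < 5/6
False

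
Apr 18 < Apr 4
False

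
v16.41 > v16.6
True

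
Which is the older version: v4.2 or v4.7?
v4.2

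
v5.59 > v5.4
True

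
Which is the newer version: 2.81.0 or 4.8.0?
4.8.0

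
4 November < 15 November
True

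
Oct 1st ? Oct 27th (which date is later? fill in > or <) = <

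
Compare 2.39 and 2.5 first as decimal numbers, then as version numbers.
As decimals: 2.39 < 2.5. As versions: v2.39 > v2.5 (minor version 39 > 5).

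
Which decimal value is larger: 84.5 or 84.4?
84.5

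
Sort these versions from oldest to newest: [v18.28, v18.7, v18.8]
[v18.7, v18.8, v18.28]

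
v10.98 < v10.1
False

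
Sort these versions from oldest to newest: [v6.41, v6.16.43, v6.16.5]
[v6.16.5, v6.16.43, v6.41]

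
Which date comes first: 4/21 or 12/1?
4/21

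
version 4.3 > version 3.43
True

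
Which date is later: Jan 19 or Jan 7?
Jan 19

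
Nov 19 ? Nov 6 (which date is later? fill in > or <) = >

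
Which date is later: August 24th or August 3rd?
August 24th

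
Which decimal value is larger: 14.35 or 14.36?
14.36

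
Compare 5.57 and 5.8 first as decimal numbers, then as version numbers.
As decimals: 5.57 < 5.8. As versions: v5.57 > v5.8 (minor version 57 > 8).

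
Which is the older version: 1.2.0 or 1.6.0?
1.2.0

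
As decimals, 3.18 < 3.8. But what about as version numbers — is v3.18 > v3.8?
True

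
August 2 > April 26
True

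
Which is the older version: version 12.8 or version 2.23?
version 2.23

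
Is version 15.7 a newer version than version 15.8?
No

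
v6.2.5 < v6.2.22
True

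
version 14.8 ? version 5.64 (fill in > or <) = >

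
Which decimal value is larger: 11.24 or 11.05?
11.24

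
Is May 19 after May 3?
Yes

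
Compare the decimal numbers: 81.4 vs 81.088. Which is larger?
81.4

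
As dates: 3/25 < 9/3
True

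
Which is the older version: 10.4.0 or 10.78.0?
10.4.0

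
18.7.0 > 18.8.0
False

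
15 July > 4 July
True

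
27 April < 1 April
False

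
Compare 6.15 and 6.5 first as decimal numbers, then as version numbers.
As decimals: 6.15 < 6.5. As versions: v6.15 > v6.5 (minor version 15 > 5).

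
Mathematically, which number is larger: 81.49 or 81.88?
81.88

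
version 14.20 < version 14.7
False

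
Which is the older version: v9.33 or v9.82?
v9.33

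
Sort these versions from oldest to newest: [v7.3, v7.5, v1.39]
[v1.39, v7.3, v7.5]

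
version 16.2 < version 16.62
True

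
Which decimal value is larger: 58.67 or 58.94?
58.94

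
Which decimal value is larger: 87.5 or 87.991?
87.991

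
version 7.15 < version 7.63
True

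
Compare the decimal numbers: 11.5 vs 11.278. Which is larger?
11.5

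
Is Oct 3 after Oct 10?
No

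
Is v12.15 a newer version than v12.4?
Yes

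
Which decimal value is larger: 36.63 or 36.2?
36.63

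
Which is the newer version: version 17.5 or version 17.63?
version 17.63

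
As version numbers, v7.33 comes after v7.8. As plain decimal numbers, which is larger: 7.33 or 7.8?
7.8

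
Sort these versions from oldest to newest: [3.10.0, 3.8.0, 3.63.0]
[3.8.0, 3.10.0, 3.63.0]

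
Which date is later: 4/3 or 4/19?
4/19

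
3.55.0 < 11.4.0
True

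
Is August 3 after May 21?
Yes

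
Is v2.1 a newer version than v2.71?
No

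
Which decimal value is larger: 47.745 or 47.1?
47.745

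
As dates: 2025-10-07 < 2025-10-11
True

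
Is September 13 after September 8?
Yes. Day 13 comes after day 8 in September — this is a date comparison, not a decimal one (the decimal 9.13 would be smaller than 9.8).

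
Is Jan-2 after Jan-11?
No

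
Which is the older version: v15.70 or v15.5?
v15.5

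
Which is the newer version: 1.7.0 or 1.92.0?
1.92.0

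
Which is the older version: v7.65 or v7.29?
v7.29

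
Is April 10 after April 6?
Yes. Day 10 comes after day 6 in April — this is a date comparison, not a decimal one (the decimal 4.10 would be smaller than 4.6).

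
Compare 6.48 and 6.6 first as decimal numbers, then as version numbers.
As decimals: 6.48 < 6.6. As versions: v6.48 > v6.6 (minor version 48 > 6).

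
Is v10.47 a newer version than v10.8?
Yes. Version numbers are compared segment by segment as integers, not as decimals: minor version 47 > 8, so v10.47 > v10.8 (even though the decimal 10.47 < 10.8).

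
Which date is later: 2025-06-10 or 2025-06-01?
2025-06-10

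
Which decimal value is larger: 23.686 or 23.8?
23.8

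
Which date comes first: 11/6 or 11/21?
11/6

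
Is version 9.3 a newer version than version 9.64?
No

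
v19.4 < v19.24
True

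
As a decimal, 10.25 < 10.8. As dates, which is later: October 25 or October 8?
October 25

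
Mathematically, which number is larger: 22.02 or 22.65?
22.65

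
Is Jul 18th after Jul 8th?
Yes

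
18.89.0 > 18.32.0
True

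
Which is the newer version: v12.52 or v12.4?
v12.52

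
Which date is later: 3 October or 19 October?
19 October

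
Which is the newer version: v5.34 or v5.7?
v5.34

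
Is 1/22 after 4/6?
No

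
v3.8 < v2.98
False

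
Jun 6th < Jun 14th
True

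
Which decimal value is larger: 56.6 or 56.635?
56.635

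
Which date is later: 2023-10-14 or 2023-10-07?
2023-10-14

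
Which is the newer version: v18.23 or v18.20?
v18.23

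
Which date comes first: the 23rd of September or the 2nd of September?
the 2nd of September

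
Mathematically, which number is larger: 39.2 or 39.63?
39.63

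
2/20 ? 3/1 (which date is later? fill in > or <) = <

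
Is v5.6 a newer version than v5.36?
No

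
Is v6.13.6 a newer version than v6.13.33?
No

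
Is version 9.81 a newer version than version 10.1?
No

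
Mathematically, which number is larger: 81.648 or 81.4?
81.648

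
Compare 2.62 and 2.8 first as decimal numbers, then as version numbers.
As decimals: 2.62 < 2.8. As versions: v2.62 > v2.8 (minor version 62 > 8).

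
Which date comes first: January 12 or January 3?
January 3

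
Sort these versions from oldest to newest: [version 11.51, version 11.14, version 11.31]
[version 11.14, version 11.31, version 11.51]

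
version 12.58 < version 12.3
False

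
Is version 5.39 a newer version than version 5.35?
Yes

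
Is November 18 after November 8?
Yes. Day 18 comes after day 8 in November — this is a date comparison, not a decimal one (the decimal 11.18 would be smaller than 11.8).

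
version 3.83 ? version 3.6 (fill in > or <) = >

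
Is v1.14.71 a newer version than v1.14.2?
Yes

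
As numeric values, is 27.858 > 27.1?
True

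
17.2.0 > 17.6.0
False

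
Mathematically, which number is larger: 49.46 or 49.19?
49.46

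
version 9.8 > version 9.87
False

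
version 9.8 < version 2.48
False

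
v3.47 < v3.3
False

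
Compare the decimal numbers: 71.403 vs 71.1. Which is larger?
71.403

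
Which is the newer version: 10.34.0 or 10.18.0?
10.34.0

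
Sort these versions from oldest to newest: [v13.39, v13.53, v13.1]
[v13.1, v13.39, v13.53]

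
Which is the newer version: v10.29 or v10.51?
v10.51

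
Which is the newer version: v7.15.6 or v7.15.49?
v7.15.49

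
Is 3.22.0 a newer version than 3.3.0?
Yes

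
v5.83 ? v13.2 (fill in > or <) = <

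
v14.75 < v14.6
False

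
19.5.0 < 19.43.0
True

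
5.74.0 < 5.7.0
False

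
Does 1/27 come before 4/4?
Yes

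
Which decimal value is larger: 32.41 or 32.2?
32.41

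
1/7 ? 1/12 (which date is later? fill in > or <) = <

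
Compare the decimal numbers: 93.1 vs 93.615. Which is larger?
93.615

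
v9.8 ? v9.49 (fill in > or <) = <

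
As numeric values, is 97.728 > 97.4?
True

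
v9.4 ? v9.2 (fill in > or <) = >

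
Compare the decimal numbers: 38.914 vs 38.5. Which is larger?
38.914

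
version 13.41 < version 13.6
False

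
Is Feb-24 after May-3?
No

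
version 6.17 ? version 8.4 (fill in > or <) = <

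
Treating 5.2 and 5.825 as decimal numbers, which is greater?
5.825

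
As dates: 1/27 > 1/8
True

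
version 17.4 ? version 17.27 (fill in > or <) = <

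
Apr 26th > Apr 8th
True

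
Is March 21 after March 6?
Yes. Day 21 comes after day 6 in March — this is a date comparison, not a decimal one (the decimal 3.21 would be smaller than 3.6).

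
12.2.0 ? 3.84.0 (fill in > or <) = >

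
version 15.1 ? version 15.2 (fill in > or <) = <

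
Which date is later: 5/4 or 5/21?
5/21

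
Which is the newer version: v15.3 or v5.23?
v15.3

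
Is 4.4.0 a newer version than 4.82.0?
No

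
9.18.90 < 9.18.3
False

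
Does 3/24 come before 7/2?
Yes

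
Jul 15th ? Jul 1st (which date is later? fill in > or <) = >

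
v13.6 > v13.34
False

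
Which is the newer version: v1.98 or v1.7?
v1.98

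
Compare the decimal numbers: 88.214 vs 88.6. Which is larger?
88.6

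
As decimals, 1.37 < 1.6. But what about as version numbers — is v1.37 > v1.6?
True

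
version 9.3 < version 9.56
True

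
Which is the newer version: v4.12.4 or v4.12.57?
v4.12.57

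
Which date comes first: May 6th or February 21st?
February 21st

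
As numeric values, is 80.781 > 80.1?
True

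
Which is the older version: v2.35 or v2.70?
v2.35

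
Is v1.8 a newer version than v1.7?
Yes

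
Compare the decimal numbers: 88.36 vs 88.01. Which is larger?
88.36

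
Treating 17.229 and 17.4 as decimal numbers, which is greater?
17.4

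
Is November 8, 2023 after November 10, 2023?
No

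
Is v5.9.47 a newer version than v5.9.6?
Yes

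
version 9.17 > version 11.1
False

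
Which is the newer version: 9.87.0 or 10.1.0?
10.1.0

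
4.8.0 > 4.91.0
False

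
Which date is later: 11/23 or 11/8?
11/23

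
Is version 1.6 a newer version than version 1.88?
No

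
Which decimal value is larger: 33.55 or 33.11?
33.55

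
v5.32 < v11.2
True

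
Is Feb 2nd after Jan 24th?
Yes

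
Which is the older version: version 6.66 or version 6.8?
version 6.8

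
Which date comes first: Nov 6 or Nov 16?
Nov 6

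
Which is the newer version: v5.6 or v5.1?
v5.6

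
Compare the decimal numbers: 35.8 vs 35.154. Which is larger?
35.8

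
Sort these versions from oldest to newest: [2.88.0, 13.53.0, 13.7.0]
[2.88.0, 13.7.0, 13.53.0]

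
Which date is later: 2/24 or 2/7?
2/24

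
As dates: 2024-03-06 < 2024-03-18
True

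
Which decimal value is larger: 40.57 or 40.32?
40.57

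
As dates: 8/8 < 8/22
True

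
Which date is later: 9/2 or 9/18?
9/18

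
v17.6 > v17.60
False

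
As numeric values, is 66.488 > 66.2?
True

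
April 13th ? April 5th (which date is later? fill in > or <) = >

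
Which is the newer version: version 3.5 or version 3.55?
version 3.55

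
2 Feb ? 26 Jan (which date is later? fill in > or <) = >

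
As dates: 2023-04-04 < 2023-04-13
True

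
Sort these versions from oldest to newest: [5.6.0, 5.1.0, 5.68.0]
[5.1.0, 5.6.0, 5.68.0]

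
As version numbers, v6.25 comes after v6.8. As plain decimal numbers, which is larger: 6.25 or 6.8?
6.8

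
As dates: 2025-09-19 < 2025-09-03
False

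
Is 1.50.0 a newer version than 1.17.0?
Yes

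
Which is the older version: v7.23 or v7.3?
v7.3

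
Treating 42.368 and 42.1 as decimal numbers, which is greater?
42.368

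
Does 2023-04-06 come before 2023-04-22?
Yes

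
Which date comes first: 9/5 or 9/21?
9/5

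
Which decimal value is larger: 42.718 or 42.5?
42.718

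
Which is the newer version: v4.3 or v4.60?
v4.60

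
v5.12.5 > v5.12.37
False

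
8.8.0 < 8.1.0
False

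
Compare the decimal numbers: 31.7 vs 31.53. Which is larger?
31.7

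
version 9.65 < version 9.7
False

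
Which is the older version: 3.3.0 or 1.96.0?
1.96.0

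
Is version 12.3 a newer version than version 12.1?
Yes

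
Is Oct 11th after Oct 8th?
Yes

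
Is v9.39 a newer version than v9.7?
Yes. Version numbers are compared segment by segment as integers, not as decimals: minor version 39 > 7, so v9.39 > v9.7 (even though the decimal 9.39 < 9.7).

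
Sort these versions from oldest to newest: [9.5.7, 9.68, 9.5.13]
[9.5.7, 9.5.13, 9.68]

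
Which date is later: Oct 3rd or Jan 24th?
Oct 3rd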